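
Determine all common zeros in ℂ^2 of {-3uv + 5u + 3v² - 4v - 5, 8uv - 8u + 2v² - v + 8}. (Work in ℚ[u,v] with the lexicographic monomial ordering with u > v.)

{(1, 0), (-21/160 + 17*sqrt(249)/160, 23/20 - sqrt(249)/20), (-17*sqrt(249)/160 - 21/160, sqrt(249)/20 + 23/20)}

Compute a lex Gröbner basis by Buchberger's algorithm.
f_1 = -3uv + 5u + 3v² - 4v - 5, LT = uv.
f_2 = 8uv - 8u + 2v² - v + 8, LT = uv.

S(f_1,f_2): lcm = uv. S = -⅔u - 5/4v² + 35/24v + ⅔.
  leading term u: no divisor's leading term divides it; move -⅔u to the remainder.
  leading term v²: no divisor's leading term divides it; move -5/4v² to the remainder.
  leading term v: no divisor's leading term divides it; move 35/24v to the remainder.
  leading term 1: no divisor's leading term divides it; move ⅔ to the remainder.
  remainder -⅔u - 5/4v² + 35/24v + ⅔ ≠ 0; add h_3 = -⅔u - 5/4v² + 35/24v + ⅔ to the basis.

S(f_1,h_3): lcm = uv. S = -5/3u - 15/8v³ + 19/16v² + 7/3v + 5/3.
  leading term u: subtract (5/2)·h_3 from -5/3u - 15/8v³ + 19/16v² + 7/3v + 5/3 → -15/8v³ + 69/16v² - 21/16v
  leading term v³: no divisor's leading term divides it; move -15/8v³ to the remainder.
  leading term v²: no divisor's leading term divides it; move 69/16v² to the remainder.
  leading term v: no divisor's leading term divides it; move -21/16v to the remainder.
  remainder -15/8v³ + 69/16v² - 21/16v ≠ 0; add h_4 = -15/8v³ + 69/16v² - 21/16v to the basis.

The other S-polynomials (S(f_2,h_3), S(f_1,h_4), S(f_2,h_4), S(h_3,h_4)) all reduce to 0 modulo the current basis, so we have a Gröbner basis.
Inter-reduce: drop elements whose leading term is divisible by another's, tail-reduce, and make monic.
Reduced Gröbner basis: {u + 15/8v² - 35/16v - 1, v³ - 23/10v² + 7/10v}.

A lex Gröbner basis eliminates variables successively. Here v³ - 23/10v² + 7/10v depends only on v, with roots {0, 23/20 - sqrt(249)/20, sqrt(249)/20 + 23/20}; lifting each root through the earlier basis elements recovers the full solutions.
  v = 0: the earlier basis element becomes u - 1 = 0, giving u = 1 — point (1, 0).
  v = 23/20 - sqrt(249)/20: the earlier basis element becomes u - 17*sqrt(249)/160 + 21/160 = 0, giving u = -21/160 + 17*sqrt(249)/160 — point (-21/160 + 17*sqrt(249)/160, 23/20 - sqrt(249)/20).
  v = sqrt(249)/20 + 23/20: the earlier basis element becomes u + 21/160 + 17*sqrt(249)/160 = 0, giving u = -17*sqrt(249)/160 - 21/160 — point (-17*sqrt(249)/160 - 21/160, sqrt(249)/20 + 23/20).
Substituting each solution back into the original system confirms all equations vanish.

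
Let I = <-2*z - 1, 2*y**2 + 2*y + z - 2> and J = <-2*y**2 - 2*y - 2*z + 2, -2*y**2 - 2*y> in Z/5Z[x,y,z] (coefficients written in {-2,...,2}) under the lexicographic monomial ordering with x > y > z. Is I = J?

For a fixed monomial order, each ideal has a unique reduced Gröbner basis; comparing bases decides equality.
Buchberger on the first generating set:
f_1 = -2*z - 1, LT = z.
f_2 = 2*y**2 + 2*y + z - 2, LT = y**2.

The S-polynomials (S(f_1,f_2)) all reduce to 0 modulo the current basis, so we have a Gröbner basis.
Inter-reduce: drop elements whose leading term is divisible by another's, tail-reduce, and make monic.
Reduced Gröbner basis: {y**2 + y, z - 2}.

Buchberger on the second generating set:
h_1 = -2*y**2 - 2*y - 2*z + 2, LT = y**2.
h_2 = -2*y**2 - 2*y, LT = y**2.

S(h_1,h_2): lcm = y**2. S = z - 1.
  leading term z: no divisor's leading term divides it; move z to the remainder.
  leading term 1: no divisor's leading term divides it; move -1 to the remainder.
  remainder z - 1 ≠ 0; add k_3 = z - 1 to the basis.

The other S-polynomials (S(h_1,k_3), S(h_2,k_3)) all reduce to 0 modulo the current basis, so we have a Gröbner basis.
Inter-reduce: drop elements whose leading term is divisible by another's, tail-reduce, and make monic.
Reduced Gröbner basis: {y**2 + y, z - 1}.

Since the reduced bases disagree, the two ideals are not the same.

No, the ideals differ.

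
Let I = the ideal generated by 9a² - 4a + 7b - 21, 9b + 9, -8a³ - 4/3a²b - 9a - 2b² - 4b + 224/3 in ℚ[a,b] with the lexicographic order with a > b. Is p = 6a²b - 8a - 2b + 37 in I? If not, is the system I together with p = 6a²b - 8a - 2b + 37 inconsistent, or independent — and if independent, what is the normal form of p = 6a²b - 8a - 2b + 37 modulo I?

Adjoining 6a²b - 8a - 2b + 37 makes the ideal the whole ring: the system is inconsistent.

First compute the reduced Gröbner basis of I by Buchberger's algorithm.
f_1 = 9a² - 4a + 7b - 21, LT = a².
f_2 = 9b + 9, LT = b.
f_3 = -8a³ - 4/3a²b - 9a - 2b² - 4b + 224/3, LT = a³.

S(f_1,f_3): lcm = a³. S = -⅙a²b - 4/9a² + 7/9ab - 83/24a - ¼b² - ½b + 28/3.
  reduce S modulo (f_1, f_2, f_3):
  remainder -2825/648a + 2825/324 ≠ 0; add h_4 = -2825/648a + 2825/324 to the basis.

The other S-polynomials (S(f_1,f_2), S(f_2,f_3), S(f_1,h_4), S(f_2,h_4), S(f_3,h_4)) all reduce to 0 modulo the current basis, so we have a Gröbner basis.
Inter-reduce: drop elements whose leading term is divisible by another's, tail-reduce, and make monic.
Reduced Gröbner basis: {a - 2, b + 1}.
Label its elements g_1 = a - 2, g_2 = b + 1.

Reduce p = 6a²b - 8a - 2b + 37 modulo G:
  leading term a²b: subtract (6ab)·g_1 from 6a²b - 8a - 2b + 37 → 12ab - 8a - 2b + 37
  leading term ab: subtract (12b)·g_1 from 12ab - 8a - 2b + 37 → -8a + 22b + 37
  leading term a: subtract (-8)·g_1 from -8a + 22b + 37 → 22b + 21
  leading term b: subtract (22)·g_2 from 22b + 21 → -1
  leading term 1: no divisor's leading term divides it; move -1 to the remainder.
  normal form = -1.
The normal form is nonzero, so p ∉ I. Since p minus its normal form lies in I, I + (p) = I + (r) where r = -1; decide whether this ideal is the whole ring.
Here r = -1 is a nonzero constant, hence a unit: 1 ∈ I + (p), the Gröbner basis of I + (p) is {1}, and the enlarged system has no common solution — adjoining p is inconsistent.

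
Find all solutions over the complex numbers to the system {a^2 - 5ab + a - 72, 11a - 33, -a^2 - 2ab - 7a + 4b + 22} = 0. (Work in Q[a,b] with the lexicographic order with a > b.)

Compute a lex Gröbner basis by Buchberger's algorithm.
f_1 = a^2 - 5ab + a - 72, LT = a^2.
f_2 = 11a - 33, LT = a.
f_3 = -a^2 - 2ab - 7a + 4b + 22, LT = a^2.

S(f_1,f_2): lcm = a^2. S = -5ab + 4a - 72.
  reduce S modulo (f_1, f_2, f_3):
  remainder -15b - 60 ≠ 0; add h_4 = -15b - 60 to the basis.

The other S-polynomials (S(f_1,f_3), S(f_2,f_3), S(f_1,h_4), S(f_2,h_4), S(f_3,h_4)) all reduce to 0 modulo the current basis, so we have a Gröbner basis.
Inter-reduce: drop elements whose leading term is divisible by another's, tail-reduce, and make monic.
Reduced Gröbner basis: {a - 3, b + 4}.

Elimination: the polynomial b + 4 lies in the elimination ideal for b, so b ∈ {-4}. For each such b, the remaining basis elements (now univariate) give the rest of the solution.
  b = -4: the earlier basis element becomes a - 3 = 0, giving a = 3 — point (3, -4).

{(3, -4)}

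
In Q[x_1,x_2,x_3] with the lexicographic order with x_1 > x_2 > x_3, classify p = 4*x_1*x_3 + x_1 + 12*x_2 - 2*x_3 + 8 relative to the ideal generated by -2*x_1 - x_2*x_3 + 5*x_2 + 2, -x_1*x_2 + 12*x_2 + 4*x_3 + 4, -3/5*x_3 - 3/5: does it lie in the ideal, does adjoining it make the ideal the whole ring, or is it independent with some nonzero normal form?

First compute the reduced Gröbner basis of I by Buchberger's algorithm.
f_1 = -2*x_1 - x_2*x_3 + 5*x_2 + 2, LT = x_1.
f_2 = -x_1*x_2 + 12*x_2 + 4*x_3 + 4, LT = x_1*x_2.
f_3 = -3/5*x_3 - 3/5, LT = x_3.

S(f_1,f_2): lcm = x_1*x_2. S = 1/2*x_2**2*x_3 - 5/2*x_2**2 + 11*x_2 + 4*x_3 + 4.
  leading term x_2**2*x_3: subtract (-5/6*x_2**2)·f_3 from 1/2*x_2**2*x_3 - 5/2*x_2**2 + 11*x_2 + 4*x_3 + 4 → -3*x_2**2 + 11*x_2 + 4*x_3 + 4
  leading term x_2**2: no divisor's leading term divides it; move -3*x_2**2 to the remainder.
  leading term x_2: no divisor's leading term divides it; move 11*x_2 to the remainder.
  leading term x_3: subtract (-20/3)·f_3 from 4*x_3 + 4 → 0
  remainder -3*x_2**2 + 11*x_2 ≠ 0; add h_4 = -3*x_2**2 + 11*x_2 to the basis.

The other S-polynomials (S(f_1,f_3), S(f_2,f_3), S(f_1,h_4), S(f_2,h_4), S(f_3,h_4)) all reduce to 0 modulo the current basis, so we have a Gröbner basis.
Inter-reduce: drop elements whose leading term is divisible by another's, tail-reduce, and make monic.
Reduced Gröbner basis: {x_1 - 3*x_2 - 1, x_2**2 - 11/3*x_2, x_3 + 1}.
Label its elements g_1 = x_1 - 3*x_2 - 1, g_2 = x_2**2 - 11/3*x_2, g_3 = x_3 + 1.

Reduce p = 4*x_1*x_3 + x_1 + 12*x_2 - 2*x_3 + 8 modulo G:
  leading term x_1*x_3: subtract (4*x_3)·g_1 from 4*x_1*x_3 + x_1 + 12*x_2 - 2*x_3 + 8 → x_1 + 12*x_2*x_3 + 12*x_2 + 2*x_3 + 8
  leading term x_1: subtract (1)·g_1 from x_1 + 12*x_2*x_3 + 12*x_2 + 2*x_3 + 8 → 12*x_2*x_3 + 15*x_2 + 2*x_3 + 9
  leading term x_2*x_3: subtract (12*x_2)·g_3 from 12*x_2*x_3 + 15*x_2 + 2*x_3 + 9 → 3*x_2 + 2*x_3 + 9
  leading term x_2: no divisor's leading term divides it; move 3*x_2 to the remainder.
  leading term x_3: subtract (2)·g_3 from 2*x_3 + 9 → 7
  leading term 1: no divisor's leading term divides it; move 7 to the remainder.
  normal form = 3*x_2 + 7.
The normal form is nonzero, so p ∉ I. Since p minus its normal form lies in I, I + (p) = I + (r) where r = 3*x_2 + 7; decide whether this ideal is the whole ring.
Run Buchberger on G together with r (pairs among the g_i already reduce to 0 since G is a Gröbner basis):
g_1 = x_1 - 3*x_2 - 1, LT = x_1.
g_2 = x_2**2 - 11/3*x_2, LT = x_2**2.
g_3 = x_3 + 1, LT = x_3.
r = 3*x_2 + 7, LT = x_2.

S(g_2,r): lcm = x_2**2. S = -6*x_2.
  leading term x_2: subtract (-2)·r from -6*x_2 → 14
  leading term 1: no divisor's leading term divides it; move 14 to the remainder.
  remainder 14 ≠ 0; add m_5 = 14 to the basis.

The other S-polynomials (S(g_1,g_2), S(g_1,g_3), S(g_1,r), S(g_2,g_3), S(g_3,r), S(g_1,m_5), S(g_2,m_5), S(g_3,m_5), S(r,m_5)) all reduce to 0 modulo the current basis, so we have a Gröbner basis.
Inter-reduce: drop elements whose leading term is divisible by another's, tail-reduce, and make monic.
Reduced Gröbner basis: {1}.
The reduced Gröbner basis of I + (p) is {1}: the ideal is the whole ring, so the enlarged system has no common solution — adjoining p is inconsistent.

Adjoining 4*x_1*x_3 + x_1 + 12*x_2 - 2*x_3 + 8 makes the ideal the whole ring: the system is inconsistent.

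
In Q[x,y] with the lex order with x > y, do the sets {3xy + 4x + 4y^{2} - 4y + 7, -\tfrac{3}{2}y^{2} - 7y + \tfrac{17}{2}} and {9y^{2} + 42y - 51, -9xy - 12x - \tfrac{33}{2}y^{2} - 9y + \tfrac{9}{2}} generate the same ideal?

Since reduced Gröbner bases are canonical representatives of ideals under a given ordering, it suffices to compute and compare them.
Buchberger on the first generating set:
f_1 = 3xy + 4x + 4y^{2} - 4y + 7, LT = xy.
f_2 = -\tfrac{3}{2}y^{2} - 7y + \tfrac{17}{2}, LT = y^{2}.

S(f_1,f_2): lcm = xy^{2}. S = -\tfrac{10}{3}xy + \tfrac{17}{3}x + \tfrac{4}{3}y^{3} - \tfrac{4}{3}y^{2} + \tfrac{7}{3}y.
  leading term xy: subtract (-\tfrac{10}{9})·f_1 from -\tfrac{10}{3}xy + \tfrac{17}{3}x + \tfrac{4}{3}y^{3} - \tfrac{4}{3}y^{2} + \tfrac{7}{3}y → \tfrac{91}{9}x + \tfrac{4}{3}y^{3} + \tfrac{28}{9}y^{2} - \tfrac{19}{9}y + \tfrac{70}{9}
  leading term x: no divisor's leading term divides it; move \tfrac{91}{9}x to the remainder.
  leading term y^{3}: subtract (-\tfrac{8}{9}y)·f_2 from \tfrac{4}{3}y^{3} + \tfrac{28}{9}y^{2} - \tfrac{19}{9}y + \tfrac{70}{9} → -\tfrac{28}{9}y^{2} + \tfrac{49}{9}y + \tfrac{70}{9}
  leading term y^{2}: subtract (\tfrac{56}{27})·f_2 from -\tfrac{28}{9}y^{2} + \tfrac{49}{9}y + \tfrac{70}{9} → \tfrac{539}{27}y - \tfrac{266}{27}
  leading term y: no divisor's leading term divides it; move \tfrac{539}{27}y to the remainder.
  leading term 1: no divisor's leading term divides it; move -\tfrac{266}{27} to the remainder.
  remainder \tfrac{91}{9}x + \tfrac{539}{27}y - \tfrac{266}{27} ≠ 0; add g_3 = \tfrac{91}{9}x + \tfrac{539}{27}y - \tfrac{266}{27} to the basis.

The other S-polynomials (S(f_1,g_3), S(f_2,g_3)) all reduce to 0 modulo the current basis, so we have a Gröbner basis.
Inter-reduce: drop elements whose leading term is divisible by another's, tail-reduce, and make monic.
Reduced Gröbner basis: {x + \tfrac{77}{39}y - \tfrac{38}{39}, y^{2} + \tfrac{14}{3}y - \tfrac{17}{3}}.

Buchberger on the second generating set:
h_1 = 9y^{2} + 42y - 51, LT = y^{2}.
h_2 = -9xy - 12x - \tfrac{33}{2}y^{2} - 9y + \tfrac{9}{2}, LT = xy.

S(h_1,h_2): lcm = xy^{2}. S = \tfrac{10}{3}xy - \tfrac{17}{3}x - \tfrac{11}{6}y^{3} - y^{2} + \tfrac{1}{2}y.
  leading term xy: subtract (-\tfrac{10}{27})·h_2 from \tfrac{10}{3}xy - \tfrac{17}{3}x - \tfrac{11}{6}y^{3} - y^{2} + \tfrac{1}{2}y → -\tfrac{91}{9}x - \tfrac{11}{6}y^{3} - \tfrac{64}{9}y^{2} - \tfrac{17}{6}y + \tfrac{5}{3}
  leading term x: no divisor's leading term divides it; move -\tfrac{91}{9}x to the remainder.
  leading term y^{3}: subtract (-\tfrac{11}{54}y)·h_1 from -\tfrac{11}{6}y^{3} - \tfrac{64}{9}y^{2} - \tfrac{17}{6}y + \tfrac{5}{3} → \tfrac{13}{9}y^{2} - \tfrac{119}{9}y + \tfrac{5}{3}
  leading term y^{2}: subtract (\tfrac{13}{81})·h_1 from \tfrac{13}{9}y^{2} - \tfrac{119}{9}y + \tfrac{5}{3} → -\tfrac{539}{27}y + \tfrac{266}{27}
  leading term y: no divisor's leading term divides it; move -\tfrac{539}{27}y to the remainder.
  leading term 1: no divisor's leading term divides it; move \tfrac{266}{27} to the remainder.
  remainder -\tfrac{91}{9}x - \tfrac{539}{27}y + \tfrac{266}{27} ≠ 0; add k_3 = -\tfrac{91}{9}x - \tfrac{539}{27}y + \tfrac{266}{27} to the basis.

The other S-polynomials (S(h_1,k_3), S(h_2,k_3)) all reduce to 0 modulo the current basis, so we have a Gröbner basis.
Inter-reduce: drop elements whose leading term is divisible by another's, tail-reduce, and make monic.
Reduced Gröbner basis: {x + \tfrac{77}{39}y - \tfrac{38}{39}, y^{2} + \tfrac{14}{3}y - \tfrac{17}{3}}.

These coincide, so the ideals are equal.

Yes, the ideals are equal.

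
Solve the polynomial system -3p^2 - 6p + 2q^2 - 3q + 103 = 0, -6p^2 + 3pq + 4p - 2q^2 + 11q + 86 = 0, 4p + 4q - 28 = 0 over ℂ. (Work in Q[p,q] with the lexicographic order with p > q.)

{(5, 2)}

Compute a lex Gröbner basis by Buchberger's algorithm.
f_1 = -3p^2 - 6p + 2q^2 - 3q + 103, LT = p^2.
f_2 = -6p^2 + 3pq + 4p - 2q^2 + 11q + 86, LT = p^2.
f_3 = 4p + 4q - 28, LT = p.

S(f_1,f_2): lcm = p^2. S = 1/2pq + 8/3p - q^2 + 17/6q - 20.
  reduce S modulo (f_1, f_2, f_3):
  remainder -3/2q^2 + 11/3q - 4/3 ≠ 0; add h_4 = -3/2q^2 + 11/3q - 4/3 to the basis.

S(f_1,f_3): lcm = p^2. S = -pq + 9p - 2/3q^2 + q - 103/3.
  reduce S modulo (f_1, f_2, f_3, h_4):
  remainder -383/27q + 766/27 ≠ 0; add h_5 = -383/27q + 766/27 to the basis.

The other S-polynomials (S(f_2,f_3), S(f_1,h_4), S(f_2,h_4), S(f_3,h_4), S(f_1,h_5), S(f_2,h_5), S(f_3,h_5), S(h_4,h_5)) all reduce to 0 modulo the current basis, so we have a Gröbner basis.
Inter-reduce: drop elements whose leading term is divisible by another's, tail-reduce, and make monic.
Reduced Gröbner basis: {p - 5, q - 2}.

Elimination: the polynomial q - 2 lies in the elimination ideal for q, so q ∈ {2}. For each such q, the remaining basis elements (now univariate) give the rest of the solution.
  q = 2: the earlier basis element becomes p - 5 = 0, giving p = 5 — point (5, 2).
A lex Gröbner basis triangularizes the system, enabling back-substitution.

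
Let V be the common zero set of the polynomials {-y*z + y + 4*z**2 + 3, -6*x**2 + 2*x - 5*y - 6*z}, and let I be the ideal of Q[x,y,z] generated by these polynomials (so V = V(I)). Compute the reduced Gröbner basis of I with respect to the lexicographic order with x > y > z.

f_1 = -y*z + y + 4*z**2 + 3, LT = y*z.
f_2 = -6*x**2 + 2*x - 5*y - 6*z, LT = x**2.

The S-polynomials (S(f_1,f_2)) all reduce to 0 modulo the current basis, so we have a Gröbner basis.

G = {x**2 - 1/3*x + 5/6*y + z, y*z - y - 4*z**2 - 3}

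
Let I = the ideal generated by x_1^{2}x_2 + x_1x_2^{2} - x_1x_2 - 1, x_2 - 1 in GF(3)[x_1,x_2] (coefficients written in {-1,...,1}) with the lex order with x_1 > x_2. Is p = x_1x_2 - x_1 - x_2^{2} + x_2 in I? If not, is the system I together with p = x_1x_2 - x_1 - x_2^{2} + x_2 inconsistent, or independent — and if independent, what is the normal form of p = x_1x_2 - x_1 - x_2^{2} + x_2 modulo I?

First compute the reduced Gröbner basis of I by Buchberger's algorithm.
f_1 = x_1^{2}x_2 + x_1x_2^{2} - x_1x_2 - 1, LT = x_1^{2}x_2.
f_2 = x_2 - 1, LT = x_2.

S(f_1,f_2): lcm = x_1^{2}x_2. S = x_1^{2} + x_1x_2^{2} - x_1x_2 - 1.
  reduce S modulo (f_1, f_2):
  remainder x_1^{2} - 1 ≠ 0; add h_3 = x_1^{2} - 1 to the basis.

The other S-polynomials (S(f_1,h_3), S(f_2,h_3)) all reduce to 0 modulo the current basis, so we have a Gröbner basis.
Inter-reduce: drop elements whose leading term is divisible by another's, tail-reduce, and make monic.
Reduced Gröbner basis: {x_1^{2} - 1, x_2 - 1}.
Label its elements g_1 = x_1^{2} - 1, g_2 = x_2 - 1.

Reduce p = x_1x_2 - x_1 - x_2^{2} + x_2 modulo G:
  leading term x_1x_2: subtract (x_1)·g_2 from x_1x_2 - x_1 - x_2^{2} + x_2 → -x_2^{2} + x_2
  leading term x_2^{2}: subtract (-x_2)·g_2 from -x_2^{2} + x_2 → 0
  normal form = 0.
Since the normal form is 0, p ∈ I.

The remainder on division by a Gröbner basis is unique — it is the normal form.

x_1x_2 - x_1 - x_2^{2} + x_2 lies in I (it reduces to 0).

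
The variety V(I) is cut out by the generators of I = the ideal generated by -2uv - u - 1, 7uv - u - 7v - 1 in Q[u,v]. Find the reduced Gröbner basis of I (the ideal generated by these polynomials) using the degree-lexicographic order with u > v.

f_1 = -2uv - u - 1, LT = uv.
f_2 = 7uv - u - 7v - 1, LT = uv.

S(f_1,f_2): lcm = uv. S = \tfrac{9}{14}u + v + \tfrac{9}{14}.
  reduce S modulo (f_1, f_2):
  remainder \tfrac{9}{14}u + v + \tfrac{9}{14} ≠ 0; add g_3 = \tfrac{9}{14}u + v + \tfrac{9}{14} to the basis.

S(f_1,g_3): lcm = uv. S = -\tfrac{14}{9}v^{2} + \tfrac{1}{2}u - v + \tfrac{1}{2}.
  reduce S modulo (f_1, f_2, g_3):
  remainder -\tfrac{14}{9}v^{2} - \tfrac{16}{9}v ≠ 0; add g_4 = -\tfrac{14}{9}v^{2} - \tfrac{16}{9}v to the basis.

The other S-polynomials (S(f_2,g_3), S(f_1,g_4), S(f_2,g_4), S(g_3,g_4)) all reduce to 0 modulo the current basis, so we have a Gröbner basis.
Inter-reduce: drop elements whose leading term is divisible by another's, tail-reduce, and make monic.

G = {v^{2} + \tfrac{8}{7}v, u + \tfrac{14}{9}v + 1}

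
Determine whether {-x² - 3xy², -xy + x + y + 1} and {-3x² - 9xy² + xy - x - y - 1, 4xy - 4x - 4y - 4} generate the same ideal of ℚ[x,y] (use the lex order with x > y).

Equality of ideals is decidable: compute both reduced Gröbner bases (unique for the ordering) and check whether they agree.
Buchberger on the first generating set:
f_1 = -x² - 3xy², LT = x².
f_2 = -xy + x + y + 1, LT = xy.

S(f_1,f_2): lcm = x²y. S = x² + 3xy³ + xy + x.
  leading term x²: subtract (-1)·f_1 from x² + 3xy³ + xy + x → 3xy³ - 3xy² + xy + x
  leading term xy³: subtract (-3y²)·f_2 from 3xy³ - 3xy² + xy + x → xy + x + 3y³ + 3y²
  leading term xy: subtract (-1)·f_2 from xy + x + 3y³ + 3y² → 2x + 3y³ + 3y² + y + 1
  leading term x: no divisor's leading term divides it; move 2x to the remainder.
  leading term y³: no divisor's leading term divides it; move 3y³ to the remainder.
  leading term y²: no divisor's leading term divides it; move 3y² to the remainder.
  leading term y: no divisor's leading term divides it; move y to the remainder.
  leading term 1: no divisor's leading term divides it; move 1 to the remainder.
  remainder 2x + 3y³ + 3y² + y + 1 ≠ 0; add g_3 = 2x + 3y³ + 3y² + y + 1 to the basis.

S(f_2,g_3): lcm = xy. S = -x - 3/2y⁴ - 3/2y³ - ½y² - 3/2y - 1.
  leading term x: subtract (-½)·g_3 from -x - 3/2y⁴ - 3/2y³ - ½y² - 3/2y - 1 → -3/2y⁴ + y² - y - ½
  leading term y⁴: no divisor's leading term divides it; move -3/2y⁴ to the remainder.
  leading term y²: no divisor's leading term divides it; move y² to the remainder.
  leading term y: no divisor's leading term divides it; move -y to the remainder.
  leading term 1: no divisor's leading term divides it; move -½ to the remainder.
  remainder -3/2y⁴ + y² - y - ½ ≠ 0; add g_4 = -3/2y⁴ + y² - y - ½ to the basis.

The other S-polynomials (S(f_1,g_3), S(f_1,g_4), S(f_2,g_4), S(g_3,g_4)) all reduce to 0 modulo the current basis, so we have a Gröbner basis.
Inter-reduce: drop elements whose leading term is divisible by another's, tail-reduce, and make monic.
Reduced Gröbner basis: {x + 3/2y³ + 3/2y² + ½y + ½, y⁴ - ⅔y² + ⅔y + ⅓}.

Buchberger on the second generating set:
h_1 = -3x² - 9xy² + xy - x - y - 1, LT = x².
h_2 = 4xy - 4x - 4y - 4, LT = xy.

S(h_1,h_2): lcm = x²y. S = x² + 3xy³ - ⅓xy² + 4/3xy + x + ⅓y² + ⅓y.
  leading term x²: subtract (-⅓)·h_1 from x² + 3xy³ - ⅓xy² + 4/3xy + x + ⅓y² + ⅓y → 3xy³ - 10/3xy² + 5/3xy + ⅔x + ⅓y² - ⅓
  leading term xy³: subtract (¾y²)·h_2 from 3xy³ - 10/3xy² + 5/3xy + ⅔x + ⅓y² - ⅓ → -⅓xy² + 5/3xy + ⅔x + 3y³ + 10/3y² - ⅓
  leading term xy²: subtract (-1/12y)·h_2 from -⅓xy² + 5/3xy + ⅔x + 3y³ + 10/3y² - ⅓ → 4/3xy + ⅔x + 3y³ + 3y² - ⅓y - ⅓
  leading term xy: subtract (⅓)·h_2 from 4/3xy + ⅔x + 3y³ + 3y² - ⅓y - ⅓ → 2x + 3y³ + 3y² + y + 1
  leading term x: no divisor's leading term divides it; move 2x to the remainder.
  leading term y³: no divisor's leading term divides it; move 3y³ to the remainder.
  leading term y²: no divisor's leading term divides it; move 3y² to the remainder.
  leading term y: no divisor's leading term divides it; move y to the remainder.
  leading term 1: no divisor's leading term divides it; move 1 to the remainder.
  remainder 2x + 3y³ + 3y² + y + 1 ≠ 0; add k_3 = 2x + 3y³ + 3y² + y + 1 to the basis.

S(h_2,k_3): lcm = xy. S = -x - 3/2y⁴ - 3/2y³ - ½y² - 3/2y - 1.
  leading term x: subtract (-½)·k_3 from -x - 3/2y⁴ - 3/2y³ - ½y² - 3/2y - 1 → -3/2y⁴ + y² - y - ½
  leading term y⁴: no divisor's leading term divides it; move -3/2y⁴ to the remainder.
  leading term y²: no divisor's leading term divides it; move y² to the remainder.
  leading term y: no divisor's leading term divides it; move -y to the remainder.
  leading term 1: no divisor's leading term divides it; move -½ to the remainder.
  remainder -3/2y⁴ + y² - y - ½ ≠ 0; add k_4 = -3/2y⁴ + y² - y - ½ to the basis.

The other S-polynomials (S(h_1,k_3), S(h_1,k_4), S(h_2,k_4), S(k_3,k_4)) all reduce to 0 modulo the current basis, so we have a Gröbner basis.
Inter-reduce: drop elements whose leading term is divisible by another's, tail-reduce, and make monic.
Reduced Gröbner basis: {x + 3/2y³ + 3/2y² + ½y + ½, y⁴ - ⅔y² + ⅔y + ⅓}.

Same reduced basis, so the two generating sets span the same ideal.

Yes, the ideals are equal.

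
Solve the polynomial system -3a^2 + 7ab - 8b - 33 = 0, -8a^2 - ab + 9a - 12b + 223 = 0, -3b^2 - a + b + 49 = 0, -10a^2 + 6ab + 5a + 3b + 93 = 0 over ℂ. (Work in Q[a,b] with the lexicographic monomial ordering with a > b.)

{(5, 4)}

Compute a lex Gröbner basis by Buchberger's algorithm.
f_1 = -3a^2 + 7ab - 8b - 33, LT = a^2.
f_2 = -8a^2 - ab + 9a - 12b + 223, LT = a^2.
f_3 = -a - 3b^2 + b + 49, LT = a.
f_4 = -10a^2 + 6ab + 5a + 3b + 93, LT = a^2.

S(f_1,f_2): lcm = a^2. S = -59/24ab + 9/8a + 7/6b + 311/8.
  leading term ab: subtract (59/24b)·f_3 from -59/24ab + 9/8a + 7/6b + 311/8 → 9/8a + 59/8b^3 - 59/24b^2 - 2863/24b + 311/8
  leading term a: subtract (-9/8)·f_3 from 9/8a + 59/8b^3 - 59/24b^2 - 2863/24b + 311/8 → 59/8b^3 - 35/6b^2 - 709/6b + 94
  leading term b^3: no divisor's leading term divides it; move 59/8b^3 to the remainder.
  leading term b^2: no divisor's leading term divides it; move -35/6b^2 to the remainder.
  leading term b: no divisor's leading term divides it; move -709/6b to the remainder.
  leading term 1: no divisor's leading term divides it; move 94 to the remainder.
  remainder 59/8b^3 - 35/6b^2 - 709/6b + 94 ≠ 0; add h_5 = 59/8b^3 - 35/6b^2 - 709/6b + 94 to the basis.

S(f_1,f_3): lcm = a^2. S = -3ab^2 - 4/3ab + 49a + 8/3b + 11.
  leading term ab^2: subtract (3b^2)·f_3 from -3ab^2 - 4/3ab + 49a + 8/3b + 11 → -4/3ab + 49a + 9b^4 - 3b^3 - 147b^2 + 8/3b + 11
  leading term ab: subtract (4/3b)·f_3 from -4/3ab + 49a + 9b^4 - 3b^3 - 147b^2 + 8/3b + 11 → 49a + 9b^4 + b^3 - 445/3b^2 - 188/3b + 11
  leading term a: subtract (-49)·f_3 from 49a + 9b^4 + b^3 - 445/3b^2 - 188/3b + 11 → 9b^4 + b^3 - 886/3b^2 - 41/3b + 2412
  leading term b^4: subtract (72/59b)·h_5 from 9b^4 + b^3 - 886/3b^2 - 41/3b + 2412 → 479/59b^3 - 26750/177b^2 - 22723/177b + 2412
  leading term b^3: subtract (3832/3481)·h_5 from 479/59b^3 - 26750/177b^2 - 22723/177b + 2412 → -503730/3481b^2 + 5929/3481b + 8035964/3481
  leading term b^2: no divisor's leading term divides it; move -503730/3481b^2 to the remainder.
  leading term b: no divisor's leading term divides it; move 5929/3481b to the remainder.
  leading term 1: no divisor's leading term divides it; move 8035964/3481 to the remainder.
  remainder -503730/3481b^2 + 5929/3481b + 8035964/3481 ≠ 0; add h_6 = -503730/3481b^2 + 5929/3481b + 8035964/3481 to the basis.

S(f_1,f_4): lcm = a^2. S = -26/15ab + 1/2a + 89/30b + 203/10.
  leading term ab: subtract (26/15b)·f_3 from -26/15ab + 1/2a + 89/30b + 203/10 → 1/2a + 26/5b^3 - 26/15b^2 - 2459/30b + 203/10
  leading term a: subtract (-1/2)·f_3 from 1/2a + 26/5b^3 - 26/15b^2 - 2459/30b + 203/10 → 26/5b^3 - 97/30b^2 - 1222/15b + 224/5
  leading term b^3: subtract (208/295)·h_5 from 26/5b^3 - 97/30b^2 - 1222/15b + 224/5 → 519/590b^2 + 546/295b - 6336/295
  leading term b^2: subtract (-10207/1679100)·h_6 from 519/590b^2 + 546/295b - 6336/295 → 3125143/1679100b - 3125143/419775
  leading term b: no divisor's leading term divides it; move 3125143/1679100b to the remainder.
  leading term 1: no divisor's leading term divides it; move -3125143/419775 to the remainder.
  remainder 3125143/1679100b - 3125143/419775 ≠ 0; add h_7 = 3125143/1679100b - 3125143/419775 to the basis.

The other S-polynomials (S(f_2,f_3), S(f_2,f_4), S(f_3,f_4), S(f_1,h_5), S(f_2,h_5), S(f_3,h_5), S(f_4,h_5), S(f_1,h_6), S(f_2,h_6), S(f_3,h_6), S(f_4,h_6), S(h_5,h_6), S(f_1,h_7), S(f_2,h_7), S(f_3,h_7), S(f_4,h_7), S(h_5,h_7), S(h_6,h_7)) all reduce to 0 modulo the current basis, so we have a Gröbner basis.
Inter-reduce: drop elements whose leading term is divisible by another's, tail-reduce, and make monic.
Reduced Gröbner basis: {a - 5, b - 4}.

A lex Gröbner basis eliminates variables successively. Here b - 4 depends only on b, with roots {4}; lifting each root through the earlier basis elements recovers the full solutions.
  b = 4: the earlier basis element becomes a - 5 = 0, giving a = 5 — point (5, 4).
Substituting each solution back into the original system confirms all equations vanish.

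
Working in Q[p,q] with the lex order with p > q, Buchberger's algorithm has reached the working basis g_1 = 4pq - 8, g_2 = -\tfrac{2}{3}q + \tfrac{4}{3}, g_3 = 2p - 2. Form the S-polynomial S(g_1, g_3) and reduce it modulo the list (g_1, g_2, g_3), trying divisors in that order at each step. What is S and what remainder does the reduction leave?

S(g_1, g_3) = q - 2; remainder on division = 0.

lcm(LM(g_1), LM(g_3)) = pq.
S = (lcm/LT(g_1))·g_1 − (lcm/LT(g_3))·g_3 = q - 2.
Reduce S modulo (g_1, g_2, g_3) in that order:
  leading term q: subtract (-\tfrac{3}{2})·g_2 from q - 2 → 0
The remainder is 0, so this S-polynomial contributes no new basis element.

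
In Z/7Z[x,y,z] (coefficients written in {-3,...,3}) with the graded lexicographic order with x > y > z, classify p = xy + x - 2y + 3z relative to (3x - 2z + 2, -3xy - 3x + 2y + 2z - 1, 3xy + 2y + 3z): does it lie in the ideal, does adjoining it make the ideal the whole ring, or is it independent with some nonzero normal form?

First compute the reduced Gröbner basis of I by Buchberger's algorithm.
f_1 = 3x - 2z + 2, LT = x.
f_2 = -3xy - 3x + 2y + 2z - 1, LT = xy.
f_3 = 3xy + 2y + 3z, LT = xy.

S(f_1,f_2): lcm = xy. S = -3yz - x - y + 3z + 2.
  leading term yz: no divisor's leading term divides it; move -3yz to the remainder.
  leading term x: subtract (2)·f_1 from -x - y + 3z + 2 → -y - 2
  leading term y: no divisor's leading term divides it; move -y to the remainder.
  leading term 1: no divisor's leading term divides it; move -2 to the remainder.
  remainder -3yz - y - 2 ≠ 0; add h_4 = -3yz - y - 2 to the basis.

S(f_1,f_3): lcm = xy. S = -3yz - z.
  leading term yz: subtract (1)·h_4 from -3yz - z → y - z + 2
  leading term y: no divisor's leading term divides it; move y to the remainder.
  leading term z: no divisor's leading term divides it; move -z to the remainder.
  leading term 1: no divisor's leading term divides it; move 2 to the remainder.
  remainder y - z + 2 ≠ 0; add h_5 = y - z + 2 to the basis.

S(f_3,h_4): lcm = xyz. S = 2xy + 3yz + z^{2} - 3x.
  leading term xy: subtract (3y)·f_1 from 2xy + 3yz + z^{2} - 3x → 2yz + z^{2} - 3x + y
  leading term yz: subtract (-3)·h_4 from 2yz + z^{2} - 3x + y → z^{2} - 3x - 2y + 1
  leading term z^{2}: no divisor's leading term divides it; move z^{2} to the remainder.
  leading term x: subtract (-1)·f_1 from -3x - 2y + 1 → -2y - 2z + 3
  leading term y: subtract (-2)·h_5 from -2y - 2z + 3 → 3z
  leading term z: no divisor's leading term divides it; move 3z to the remainder.
  remainder z^{2} + 3z ≠ 0; add h_6 = z^{2} + 3z to the basis.

The other S-polynomials (S(f_2,f_3), S(f_1,h_4), S(f_2,h_4), S(f_1,h_5), S(f_2,h_5), S(f_3,h_5), S(h_4,h_5), S(f_1,h_6), S(f_2,h_6), S(f_3,h_6), S(h_4,h_6), S(h_5,h_6)) all reduce to 0 modulo the current basis, so we have a Gröbner basis.
Inter-reduce: drop elements whose leading term is divisible by another's, tail-reduce, and make monic.
Reduced Gröbner basis: {z^{2} + 3z, x - 3z + 3, y - z + 2}.
Label its elements g_1 = z^{2} + 3z, g_2 = x - 3z + 3, g_3 = y - z + 2.

Reduce p = xy + x - 2y + 3z modulo G:
  leading term xy: subtract (y)·g_2 from xy + x - 2y + 3z → 3yz + x + 2y + 3z
  leading term yz: subtract (3z)·g_3 from 3yz + x + 2y + 3z → 3z^{2} + x + 2y - 3z
  leading term z^{2}: subtract (3)·g_1 from 3z^{2} + x + 2y - 3z → x + 2y + 2z
  leading term x: subtract (1)·g_2 from x + 2y + 2z → 2y - 2z - 3
  leading term y: subtract (2)·g_3 from 2y - 2z - 3 → 0
  normal form = 0.
Since the normal form is 0, p ∈ I.

The remainder on division by a Gröbner basis is unique — it is the normal form.

xy + x - 2y + 3z lies in I (it reduces to 0).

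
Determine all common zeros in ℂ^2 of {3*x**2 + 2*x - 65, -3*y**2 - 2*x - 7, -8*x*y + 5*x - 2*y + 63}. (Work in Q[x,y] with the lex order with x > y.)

{(-5, -1)}

Compute a lex Gröbner basis by Buchberger's algorithm.
f_1 = 3*x**2 + 2*x - 65, LT = x**2.
f_2 = -2*x - 3*y**2 - 7, LT = x.
f_3 = -8*x*y + 5*x - 2*y + 63, LT = x*y.

S(f_1,f_2): lcm = x**2. S = -3/2*x*y**2 - 17/6*x - 65/3.
  leading term x*y**2: subtract (3/4*y**2)·f_2 from -3/2*x*y**2 - 17/6*x - 65/3 → -17/6*x + 9/4*y**4 + 21/4*y**2 - 65/3
  leading term x: subtract (17/12)·f_2 from -17/6*x + 9/4*y**4 + 21/4*y**2 - 65/3 → 9/4*y**4 + 19/2*y**2 - 47/4
  leading term y**4: no divisor's leading term divides it; move 9/4*y**4 to the remainder.
  leading term y**2: no divisor's leading term divides it; move 19/2*y**2 to the remainder.
  leading term 1: no divisor's leading term divides it; move -47/4 to the remainder.
  remainder 9/4*y**4 + 19/2*y**2 - 47/4 ≠ 0; add h_4 = 9/4*y**4 + 19/2*y**2 - 47/4 to the basis.

S(f_1,f_3): lcm = x**2*y. S = 5/8*x**2 + 5/12*x*y + 63/8*x - 65/3*y.
  leading term x**2: subtract (5/24)·f_1 from 5/8*x**2 + 5/12*x*y + 63/8*x - 65/3*y → 5/12*x*y + 179/24*x - 65/3*y + 325/24
  leading term x*y: subtract (-5/24*y)·f_2 from 5/12*x*y + 179/24*x - 65/3*y + 325/24 → 179/24*x - 5/8*y**3 - 185/8*y + 325/24
  leading term x: subtract (-179/48)·f_2 from 179/24*x - 5/8*y**3 - 185/8*y + 325/24 → -5/8*y**3 - 179/16*y**2 - 185/8*y - 201/16
  leading term y**3: no divisor's leading term divides it; move -5/8*y**3 to the remainder.
  leading term y**2: no divisor's leading term divides it; move -179/16*y**2 to the remainder.
  leading term y: no divisor's leading term divides it; move -185/8*y to the remainder.
  leading term 1: no divisor's leading term divides it; move -201/16 to the remainder.
  remainder -5/8*y**3 - 179/16*y**2 - 185/8*y - 201/16 ≠ 0; add h_5 = -5/8*y**3 - 179/16*y**2 - 185/8*y - 201/16 to the basis.

S(f_2,f_3): lcm = x*y. S = 5/8*x + 3/2*y**3 + 13/4*y + 63/8.
  leading term x: subtract (-5/16)·f_2 from 5/8*x + 3/2*y**3 + 13/4*y + 63/8 → 3/2*y**3 - 15/16*y**2 + 13/4*y + 91/16
  leading term y**3: subtract (-12/5)·h_5 from 3/2*y**3 - 15/16*y**2 + 13/4*y + 91/16 → -2223/80*y**2 - 209/4*y - 1957/80
  leading term y**2: no divisor's leading term divides it; move -2223/80*y**2 to the remainder.
  leading term y: no divisor's leading term divides it; move -209/4*y to the remainder.
  leading term 1: no divisor's leading term divides it; move -1957/80 to the remainder.
  remainder -2223/80*y**2 - 209/4*y - 1957/80 ≠ 0; add h_6 = -2223/80*y**2 - 209/4*y - 1957/80 to the basis.

S(f_3,h_4): lcm = x*y**4. S = -5/8*x*y**3 - 38/9*x*y**2 + 47/9*x + 1/4*y**4 - 63/8*y**3.
  leading term x*y**3: subtract (5/16*y**3)·f_2 from -5/8*x*y**3 - 38/9*x*y**2 + 47/9*x + 1/4*y**4 - 63/8*y**3 → -38/9*x*y**2 + 47/9*x + 15/16*y**5 + 1/4*y**4 - 91/16*y**3
  leading term x*y**2: subtract (19/9*y**2)·f_2 from -38/9*x*y**2 + 47/9*x + 15/16*y**5 + 1/4*y**4 - 91/16*y**3 → 47/9*x + 15/16*y**5 + 79/12*y**4 - 91/16*y**3 + 133/9*y**2
  leading term x: subtract (-47/18)·f_2 from 47/9*x + 15/16*y**5 + 79/12*y**4 - 91/16*y**3 + 133/9*y**2 → 15/16*y**5 + 79/12*y**4 - 91/16*y**3 + 125/18*y**2 - 329/18
  leading term y**5: subtract (5/12*y)·h_4 from 15/16*y**5 + 79/12*y**4 - 91/16*y**3 + 125/18*y**2 - 329/18 → 79/12*y**4 - 463/48*y**3 + 125/18*y**2 + 235/48*y - 329/18
  leading term y**4: subtract (79/27)·h_4 from 79/12*y**4 - 463/48*y**3 + 125/18*y**2 + 235/48*y - 329/18 → -463/48*y**3 - 563/27*y**2 + 235/48*y + 1739/108
  leading term y**3: subtract (463/30)·h_5 from -463/48*y**3 - 563/27*y**2 + 235/48*y + 1739/108 → 655813/4320*y**2 + 8683/24*y + 907127/4320
  leading term y**2: subtract (-655813/120042)·h_6 from 655813/4320*y**2 + 8683/24*y + 907127/4320 → 241157/3159*y + 241157/3159
  leading term y: no divisor's leading term divides it; move 241157/3159*y to the remainder.
  leading term 1: no divisor's leading term divides it; move 241157/3159 to the remainder.
  remainder 241157/3159*y + 241157/3159 ≠ 0; add h_7 = 241157/3159*y + 241157/3159 to the basis.

The other S-polynomials (S(f_1,h_4), S(f_2,h_4), S(f_1,h_5), S(f_2,h_5), S(f_3,h_5), S(h_4,h_5), S(f_1,h_6), S(f_2,h_6), S(f_3,h_6), S(h_4,h_6), S(h_5,h_6), S(f_1,h_7), S(f_2,h_7), S(f_3,h_7), S(h_4,h_7), S(h_5,h_7), S(h_6,h_7)) all reduce to 0 modulo the current basis, so we have a Gröbner basis.
Inter-reduce: drop elements whose leading term is divisible by another's, tail-reduce, and make monic.
Reduced Gröbner basis: {x + 5, y + 1}.

From the last basis element, y + 1 = 0, so y takes values in {-1}. Each choice, substituted upward through the basis, yields the corresponding point(s) of the solution set.
  y = -1: the earlier basis element becomes x + 5 = 0, giving x = -5 — point (-5, -1).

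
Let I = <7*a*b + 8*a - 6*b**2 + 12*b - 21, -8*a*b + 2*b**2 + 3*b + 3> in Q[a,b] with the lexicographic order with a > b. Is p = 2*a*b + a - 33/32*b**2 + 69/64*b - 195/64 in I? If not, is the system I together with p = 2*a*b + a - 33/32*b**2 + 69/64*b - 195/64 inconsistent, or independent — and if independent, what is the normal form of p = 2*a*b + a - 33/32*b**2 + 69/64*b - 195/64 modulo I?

2*a*b + a - 33/32*b**2 + 69/64*b - 195/64 lies in I (it reduces to 0).

First compute the reduced Gröbner basis of I by Buchberger's algorithm.
f_1 = 7*a*b + 8*a - 6*b**2 + 12*b - 21, LT = a*b.
f_2 = -8*a*b + 2*b**2 + 3*b + 3, LT = a*b.

S(f_1,f_2): lcm = a*b. S = 8/7*a - 17/28*b**2 + 117/56*b - 21/8.
  leading term a: no divisor's leading term divides it; move 8/7*a to the remainder.
  leading term b**2: no divisor's leading term divides it; move -17/28*b**2 to the remainder.
  leading term b: no divisor's leading term divides it; move 117/56*b to the remainder.
  leading term 1: no divisor's leading term divides it; move -21/8 to the remainder.
  remainder 8/7*a - 17/28*b**2 + 117/56*b - 21/8 ≠ 0; add h_3 = 8/7*a - 17/28*b**2 + 117/56*b - 21/8 to the basis.

S(f_1,h_3): lcm = a*b. S = 8/7*a + 17/32*b**3 - 1203/448*b**2 + 1797/448*b - 3.
  leading term a: subtract (1)·h_3 from 8/7*a + 17/32*b**3 - 1203/448*b**2 + 1797/448*b - 3 → 17/32*b**3 - 133/64*b**2 + 123/64*b - 3/8
  leading term b**3: no divisor's leading term divides it; move 17/32*b**3 to the remainder.
  leading term b**2: no divisor's leading term divides it; move -133/64*b**2 to the remainder.
  leading term b: no divisor's leading term divides it; move 123/64*b to the remainder.
  leading term 1: no divisor's leading term divides it; move -3/8 to the remainder.
  remainder 17/32*b**3 - 133/64*b**2 + 123/64*b - 3/8 ≠ 0; add h_4 = 17/32*b**3 - 133/64*b**2 + 123/64*b - 3/8 to the basis.

The other S-polynomials (S(f_2,h_3), S(f_1,h_4), S(f_2,h_4), S(h_3,h_4)) all reduce to 0 modulo the current basis, so we have a Gröbner basis.
Inter-reduce: drop elements whose leading term is divisible by another's, tail-reduce, and make monic.
Reduced Gröbner basis: {a - 17/32*b**2 + 117/64*b - 147/64, b**3 - 133/34*b**2 + 123/34*b - 12/17}.
Label its elements g_1 = a - 17/32*b**2 + 117/64*b - 147/64, g_2 = b**3 - 133/34*b**2 + 123/34*b - 12/17.

Reduce p = 2*a*b + a - 33/32*b**2 + 69/64*b - 195/64 modulo G:
  leading term a*b: subtract (2*b)·g_1 from 2*a*b + a - 33/32*b**2 + 69/64*b - 195/64 → a + 17/16*b**3 - 75/16*b**2 + 363/64*b - 195/64
  leading term a: subtract (1)·g_1 from a + 17/16*b**3 - 75/16*b**2 + 363/64*b - 195/64 → 17/16*b**3 - 133/32*b**2 + 123/32*b - 3/4
  leading term b**3: subtract (17/16)·g_2 from 17/16*b**3 - 133/32*b**2 + 123/32*b - 3/4 → 0
  normal form = 0.
Since the normal form is 0, p ∈ I.

The remainder on division by a Gröbner basis is unique — it is the normal form.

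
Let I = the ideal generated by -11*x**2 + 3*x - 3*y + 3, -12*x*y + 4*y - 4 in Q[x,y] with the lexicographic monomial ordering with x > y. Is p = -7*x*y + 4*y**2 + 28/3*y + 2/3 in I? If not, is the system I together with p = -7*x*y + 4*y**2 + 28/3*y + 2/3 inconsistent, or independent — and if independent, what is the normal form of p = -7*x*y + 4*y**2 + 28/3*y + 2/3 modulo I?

First compute the reduced Gröbner basis of I by Buchberger's algorithm.
f_1 = -11*x**2 + 3*x - 3*y + 3, LT = x**2.
f_2 = -12*x*y + 4*y - 4, LT = x*y.

S(f_1,f_2): lcm = x**2*y. S = 2/33*x*y - 1/3*x + 3/11*y**2 - 3/11*y.
  leading term x*y: subtract (-1/198)·f_2 from 2/33*x*y - 1/3*x + 3/11*y**2 - 3/11*y → -1/3*x + 3/11*y**2 - 25/99*y - 2/99
  leading term x: no divisor's leading term divides it; move -1/3*x to the remainder.
  leading term y**2: no divisor's leading term divides it; move 3/11*y**2 to the remainder.
  leading term y: no divisor's leading term divides it; move -25/99*y to the remainder.
  leading term 1: no divisor's leading term divides it; move -2/99 to the remainder.
  remainder -1/3*x + 3/11*y**2 - 25/99*y - 2/99 ≠ 0; add h_3 = -1/3*x + 3/11*y**2 - 25/99*y - 2/99 to the basis.

S(f_2,h_3): lcm = x*y. S = 9/11*y**3 - 25/33*y**2 - 13/33*y + 1/3.
  leading term y**3: no divisor's leading term divides it; move 9/11*y**3 to the remainder.
  leading term y**2: no divisor's leading term divides it; move -25/33*y**2 to the remainder.
  leading term y: no divisor's leading term divides it; move -13/33*y to the remainder.
  leading term 1: no divisor's leading term divides it; move 1/3 to the remainder.
  remainder 9/11*y**3 - 25/33*y**2 - 13/33*y + 1/3 ≠ 0; add h_4 = 9/11*y**3 - 25/33*y**2 - 13/33*y + 1/3 to the basis.

The other S-polynomials (S(f_1,h_3), S(f_1,h_4), S(f_2,h_4), S(h_3,h_4)) all reduce to 0 modulo the current basis, so we have a Gröbner basis.
Inter-reduce: drop elements whose leading term is divisible by another's, tail-reduce, and make monic.
Reduced Gröbner basis: {x - 9/11*y**2 + 25/33*y + 2/33, y**3 - 25/27*y**2 - 13/27*y + 11/27}.
Label its elements g_1 = x - 9/11*y**2 + 25/33*y + 2/33, g_2 = y**3 - 25/27*y**2 - 13/27*y + 11/27.

Reduce p = -7*x*y + 4*y**2 + 28/3*y + 2/3 modulo G:
  leading term x*y: subtract (-7*y)·g_1 from -7*x*y + 4*y**2 + 28/3*y + 2/3 → -63/11*y**3 + 307/33*y**2 + 322/33*y + 2/3
  leading term y**3: subtract (-63/11)·g_2 from -63/11*y**3 + 307/33*y**2 + 322/33*y + 2/3 → 4*y**2 + 7*y + 3
  leading term y**2: no divisor's leading term divides it; move 4*y**2 to the remainder.
  leading term y: no divisor's leading term divides it; move 7*y to the remainder.
  leading term 1: no divisor's leading term divides it; move 3 to the remainder.
  normal form = 4*y**2 + 7*y + 3.
The normal form is nonzero, so p ∉ I. Since p minus its normal form lies in I, I + (p) = I + (r) where r = 4*y**2 + 7*y + 3; decide whether this ideal is the whole ring.
Run Buchberger on G together with r (pairs among the g_i already reduce to 0 since G is a Gröbner basis):
g_1 = x - 9/11*y**2 + 25/33*y + 2/33, LT = x.
g_2 = y**3 - 25/27*y**2 - 13/27*y + 11/27, LT = y**3.
r = 4*y**2 + 7*y + 3, LT = y**2.

S(g_2,r): lcm = y**3. S = -289/108*y**2 - 133/108*y + 11/27.
  leading term y**2: subtract (-289/432)·r from -289/108*y**2 - 133/108*y + 11/27 → 497/144*y + 1043/432
  leading term y: no divisor's leading term divides it; move 497/144*y to the remainder.
  leading term 1: no divisor's leading term divides it; move 1043/432 to the remainder.
  remainder 497/144*y + 1043/432 ≠ 0; add m_4 = 497/144*y + 1043/432 to the basis.

S(g_2,m_4): lcm = y**3. S = -3116/1917*y**2 - 13/27*y + 11/27.
  leading term y**2: subtract (-779/1917)·r from -3116/1917*y**2 - 13/27*y + 11/27 → 1510/639*y + 3118/1917
  leading term y: subtract (24160/35287)·m_4 from 1510/639*y + 3118/1917 → -1204/45369
  leading term 1: no divisor's leading term divides it; move -1204/45369 to the remainder.
  remainder -1204/45369 ≠ 0; add m_5 = -1204/45369 to the basis.

The other S-polynomials (S(g_1,g_2), S(g_1,r), S(g_1,m_4), S(r,m_4), S(g_1,m_5), S(g_2,m_5), S(r,m_5), S(m_4,m_5)) all reduce to 0 modulo the current basis, so we have a Gröbner basis.
Inter-reduce: drop elements whose leading term is divisible by another's, tail-reduce, and make monic.
Reduced Gröbner basis: {1}.
The reduced Gröbner basis of I + (p) is {1}: the ideal is the whole ring, so the enlarged system has no common solution — adjoining p is inconsistent.

The remainder on division by a Gröbner basis is unique — it is the normal form.

Adjoining -7*x*y + 4*y**2 + 28/3*y + 2/3 makes the ideal the whole ring: the system is inconsistent.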